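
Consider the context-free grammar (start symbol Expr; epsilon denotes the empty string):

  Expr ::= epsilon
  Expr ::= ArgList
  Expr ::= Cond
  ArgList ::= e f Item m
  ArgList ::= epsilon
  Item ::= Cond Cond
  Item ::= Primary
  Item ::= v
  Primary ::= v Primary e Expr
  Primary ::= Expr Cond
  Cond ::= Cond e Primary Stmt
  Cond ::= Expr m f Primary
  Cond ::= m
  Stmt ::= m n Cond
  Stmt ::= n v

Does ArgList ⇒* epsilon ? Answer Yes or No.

ArgList has an epsilon-production, so ArgList ⇒ epsilon.

Yes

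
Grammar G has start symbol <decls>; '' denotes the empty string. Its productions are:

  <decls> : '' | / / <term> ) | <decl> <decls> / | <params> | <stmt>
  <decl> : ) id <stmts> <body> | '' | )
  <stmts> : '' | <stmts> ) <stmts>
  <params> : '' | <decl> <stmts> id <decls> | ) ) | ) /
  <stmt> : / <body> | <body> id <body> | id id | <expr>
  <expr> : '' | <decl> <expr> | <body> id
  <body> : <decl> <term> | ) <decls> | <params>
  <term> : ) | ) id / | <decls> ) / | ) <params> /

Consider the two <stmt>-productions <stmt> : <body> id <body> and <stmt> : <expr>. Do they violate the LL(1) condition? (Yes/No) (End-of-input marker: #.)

FIRST(<body> id <body>) = { ), /, id } and FIRST(<expr>) = { ), /, id, '' }.
Both contain ), so the two alternatives are not disjoint — LL(1) conflict.

Yes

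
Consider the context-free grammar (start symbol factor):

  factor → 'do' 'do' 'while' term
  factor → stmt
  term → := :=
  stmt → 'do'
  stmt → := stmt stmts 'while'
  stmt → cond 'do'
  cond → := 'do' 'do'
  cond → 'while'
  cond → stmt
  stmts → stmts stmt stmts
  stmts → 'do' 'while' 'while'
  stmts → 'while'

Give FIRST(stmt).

{ 'do', 'while', := }

stmt → 'do' contributes {'do'}.
stmt → := stmt stmts 'while' contributes {:=}.
From stmt → cond 'do': add FIRST(cond) = { 'do', 'while', := }.
Union: FIRST(stmt) = { 'do', 'while', := }.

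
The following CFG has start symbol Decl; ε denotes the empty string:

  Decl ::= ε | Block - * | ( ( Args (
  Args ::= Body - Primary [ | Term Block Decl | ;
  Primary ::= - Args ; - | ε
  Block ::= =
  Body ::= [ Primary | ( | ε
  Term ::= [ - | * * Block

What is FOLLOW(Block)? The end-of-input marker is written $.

{ (, -, ;, = }

In Decl ::= Block - *: add FIRST(- *) = { - }.
In Args ::= Term Block Decl: add FIRST(Decl)\{ε} = { (, = }.
  Since Decl is nullable, also add FOLLOW(Args) = { (, ; }.
In Term ::= * * Block: Block is at the end, add FOLLOW(Term) = { = }.
Union: FOLLOW(Block) = { (, -, ;, = }.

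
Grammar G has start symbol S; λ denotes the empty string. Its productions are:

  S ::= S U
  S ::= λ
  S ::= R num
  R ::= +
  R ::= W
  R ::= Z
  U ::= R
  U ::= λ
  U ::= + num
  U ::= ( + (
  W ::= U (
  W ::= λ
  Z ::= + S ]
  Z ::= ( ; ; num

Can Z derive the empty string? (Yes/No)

No

Nullable nonterminals: R, S, U, W.
No production of Z has an RHS whose symbols are all nullable, so Z is not nullable.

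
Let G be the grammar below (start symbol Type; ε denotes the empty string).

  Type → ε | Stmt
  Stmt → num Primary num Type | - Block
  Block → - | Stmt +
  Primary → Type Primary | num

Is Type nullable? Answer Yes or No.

Type has an ε-production, so Type ⇒ ε.

Yes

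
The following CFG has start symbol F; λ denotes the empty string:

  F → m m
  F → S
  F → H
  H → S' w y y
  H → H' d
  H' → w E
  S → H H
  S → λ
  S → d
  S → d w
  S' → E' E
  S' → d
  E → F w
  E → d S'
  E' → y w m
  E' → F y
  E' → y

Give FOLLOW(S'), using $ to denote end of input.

In H → S' w y y: add FIRST(w y y) = { w }.
In E → d S': S' is at the end, add FOLLOW(E) = { d, w }.
Union: FOLLOW(S') = { d, w }.

{ d, w }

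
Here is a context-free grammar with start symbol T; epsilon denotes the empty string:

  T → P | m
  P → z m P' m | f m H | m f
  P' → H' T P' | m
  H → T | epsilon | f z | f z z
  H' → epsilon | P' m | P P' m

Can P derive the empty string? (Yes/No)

Nullable nonterminals: H, H'.
No production of P has an RHS whose symbols are all nullable, so P is not nullable.

No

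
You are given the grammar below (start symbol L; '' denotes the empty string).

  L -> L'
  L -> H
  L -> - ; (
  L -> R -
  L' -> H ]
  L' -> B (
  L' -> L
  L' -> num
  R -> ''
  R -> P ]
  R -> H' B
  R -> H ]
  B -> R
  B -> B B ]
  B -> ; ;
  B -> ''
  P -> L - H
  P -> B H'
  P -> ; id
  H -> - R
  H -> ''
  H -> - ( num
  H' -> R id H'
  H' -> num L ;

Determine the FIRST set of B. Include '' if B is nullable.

{ (, -, ;, ], id, num, '' }

From B -> R: add FIRST(R) = { (, -, ;, ], id, num, '' } (including '' since R is nullable).
From B -> B B ]: B, B nullable, take FIRST(B) ∪ FIRST(B) ∪ {]} = { (, -, ;, ], id, num }.
B -> ; ; contributes {;}.
B -> '' contributes ''.
Union: FIRST(B) = { (, -, ;, ], id, num, '' }.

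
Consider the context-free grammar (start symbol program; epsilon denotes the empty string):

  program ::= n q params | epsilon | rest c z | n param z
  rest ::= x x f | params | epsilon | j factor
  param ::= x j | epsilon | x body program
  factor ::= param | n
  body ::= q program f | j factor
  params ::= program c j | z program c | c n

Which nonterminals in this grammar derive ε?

Directly nullable (have an epsilon-production): program, rest, param.
factor ::= param with every symbol nullable, so factor is nullable.
No other nonterminal has a production whose RHS symbols are all nullable.

{ factor, param, program, rest }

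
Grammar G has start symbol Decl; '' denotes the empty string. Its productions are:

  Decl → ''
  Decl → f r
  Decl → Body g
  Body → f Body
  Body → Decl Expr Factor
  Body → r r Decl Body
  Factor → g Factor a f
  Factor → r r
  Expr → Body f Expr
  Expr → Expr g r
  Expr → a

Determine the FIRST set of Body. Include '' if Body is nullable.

{ a, f, r }

Body → f Body contributes {f}.
From Body → Decl Expr Factor: Decl nullable, take FIRST(Decl) ∪ FIRST(Expr) = { a, f, r }.
Body → r r Decl Body contributes {r}.
Union: FIRST(Body) = { a, f, r }.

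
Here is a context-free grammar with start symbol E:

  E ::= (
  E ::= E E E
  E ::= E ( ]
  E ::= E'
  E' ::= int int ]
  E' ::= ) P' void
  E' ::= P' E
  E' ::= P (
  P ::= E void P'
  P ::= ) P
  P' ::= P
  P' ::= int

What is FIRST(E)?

E ::= ( contributes {(}.
From E ::= E E E: add FIRST(E) = { (, ), int }.
From E ::= E ( ]: add FIRST(E) = { (, ), int }.
From E ::= E': add FIRST(E') = { (, ), int }.
Union: FIRST(E) = { (, ), int }.

{ (, ), int }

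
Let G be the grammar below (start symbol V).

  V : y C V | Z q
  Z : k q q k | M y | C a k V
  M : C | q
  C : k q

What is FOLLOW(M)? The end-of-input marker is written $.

In Z : M y: add FIRST(y) = { y }.
Union: FOLLOW(M) = { y }.

{ y }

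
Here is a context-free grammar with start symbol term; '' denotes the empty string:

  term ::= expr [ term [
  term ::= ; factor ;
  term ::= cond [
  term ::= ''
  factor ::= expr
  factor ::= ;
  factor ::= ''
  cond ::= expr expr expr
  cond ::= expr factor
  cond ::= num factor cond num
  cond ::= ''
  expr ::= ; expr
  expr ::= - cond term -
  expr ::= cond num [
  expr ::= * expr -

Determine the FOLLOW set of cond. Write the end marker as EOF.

{ *, -, ;, [, num }

In term ::= cond [: add FIRST([) = { [ }.
In cond ::= num factor cond num: add FIRST(num) = { num }.
In expr ::= - cond term -: add FIRST(term -) = { *, -, ;, [, num }.
In expr ::= cond num [: add FIRST(num [) = { num }.
Union: FOLLOW(cond) = { *, -, ;, [, num }.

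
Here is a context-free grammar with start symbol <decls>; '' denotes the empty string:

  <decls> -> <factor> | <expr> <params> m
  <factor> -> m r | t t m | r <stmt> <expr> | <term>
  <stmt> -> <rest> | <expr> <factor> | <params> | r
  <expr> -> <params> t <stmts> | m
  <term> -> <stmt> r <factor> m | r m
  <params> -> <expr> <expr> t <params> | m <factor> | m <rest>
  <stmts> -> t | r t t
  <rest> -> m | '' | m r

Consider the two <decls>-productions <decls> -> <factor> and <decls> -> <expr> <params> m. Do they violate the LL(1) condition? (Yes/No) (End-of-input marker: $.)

FIRST(<factor>) = { m, r, t } and FIRST(<expr> <params> m) = { m }.
Both contain m, so the two alternatives are not disjoint — LL(1) conflict.

Yes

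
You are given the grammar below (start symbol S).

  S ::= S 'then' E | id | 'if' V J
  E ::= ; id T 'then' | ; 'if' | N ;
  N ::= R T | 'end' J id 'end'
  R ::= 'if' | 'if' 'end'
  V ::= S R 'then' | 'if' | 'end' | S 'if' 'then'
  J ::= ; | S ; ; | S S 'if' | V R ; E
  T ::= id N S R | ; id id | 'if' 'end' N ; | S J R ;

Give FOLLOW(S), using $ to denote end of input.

S is the start symbol, so $ ∈ FOLLOW(S).
In S ::= S 'then' E: add FIRST('then' E) = { 'then' }.
In V ::= S R 'then': add FIRST(R 'then') = { 'if' }.
In V ::= S 'if' 'then': add FIRST('if' 'then') = { 'if' }.
In J ::= S ; ;: add FIRST(; ;) = { ; }.
In J ::= S S 'if': add FIRST(S 'if') = { 'if', id }.
In J ::= S S 'if': add FIRST('if') = { 'if' }.
In T ::= id N S R: add FIRST(R) = { 'if' }.
In T ::= S J R ;: add FIRST(J R ;) = { 'end', 'if', ;, id }.
Union: FOLLOW(S) = { $, 'end', 'if', 'then', ;, id }.

{ $, 'end', 'if', 'then', ;, id }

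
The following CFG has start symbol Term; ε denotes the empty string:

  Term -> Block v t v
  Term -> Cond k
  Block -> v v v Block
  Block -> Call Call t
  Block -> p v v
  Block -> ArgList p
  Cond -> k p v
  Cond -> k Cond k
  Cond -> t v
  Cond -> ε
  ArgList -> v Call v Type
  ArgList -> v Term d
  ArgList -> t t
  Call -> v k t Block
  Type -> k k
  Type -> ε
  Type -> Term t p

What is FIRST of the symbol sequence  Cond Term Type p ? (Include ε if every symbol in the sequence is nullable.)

{ k, p, t, v }

Add FIRST(Cond)\{ε} = { k, t }; Cond is nullable, continue.
Add FIRST(Term) = { k, p, t, v }; Term is not nullable, stop.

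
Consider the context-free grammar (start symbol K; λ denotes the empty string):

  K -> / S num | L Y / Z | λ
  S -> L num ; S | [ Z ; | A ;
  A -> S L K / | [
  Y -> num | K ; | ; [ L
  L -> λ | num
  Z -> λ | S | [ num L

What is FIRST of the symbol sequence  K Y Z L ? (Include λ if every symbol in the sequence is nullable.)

{ /, ;, num }

Add FIRST(K)\{λ} = { /, ;, num }; K is nullable, continue.
Add FIRST(Y) = { /, ;, num }; Y is not nullable, stop.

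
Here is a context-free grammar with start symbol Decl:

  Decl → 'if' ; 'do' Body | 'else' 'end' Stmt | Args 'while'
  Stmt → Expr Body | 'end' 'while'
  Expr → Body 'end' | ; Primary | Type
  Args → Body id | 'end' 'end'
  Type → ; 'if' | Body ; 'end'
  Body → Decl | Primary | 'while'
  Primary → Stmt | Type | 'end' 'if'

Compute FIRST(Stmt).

From Stmt → Expr Body: add FIRST(Expr) = { 'else', 'end', 'if', 'while', ; }.
Stmt → 'end' 'while' contributes {'end'}.
Union: FIRST(Stmt) = { 'else', 'end', 'if', 'while', ; }.

{ 'else', 'end', 'if', 'while', ; }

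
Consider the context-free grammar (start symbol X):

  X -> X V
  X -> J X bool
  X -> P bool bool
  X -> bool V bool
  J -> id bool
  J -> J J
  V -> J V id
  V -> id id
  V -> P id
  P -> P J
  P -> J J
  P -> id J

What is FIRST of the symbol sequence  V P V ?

Add FIRST(V) = { id }; V is not nullable, stop.

{ id }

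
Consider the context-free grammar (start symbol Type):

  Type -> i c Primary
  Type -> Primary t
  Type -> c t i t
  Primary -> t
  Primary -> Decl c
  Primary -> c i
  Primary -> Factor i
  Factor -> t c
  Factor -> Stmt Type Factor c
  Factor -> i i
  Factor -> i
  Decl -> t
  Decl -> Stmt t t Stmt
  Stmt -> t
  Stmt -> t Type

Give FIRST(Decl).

Decl -> t contributes {t}.
From Decl -> Stmt t t Stmt: add FIRST(Stmt) = { t }.
Union: FIRST(Decl) = { t }.

{ t }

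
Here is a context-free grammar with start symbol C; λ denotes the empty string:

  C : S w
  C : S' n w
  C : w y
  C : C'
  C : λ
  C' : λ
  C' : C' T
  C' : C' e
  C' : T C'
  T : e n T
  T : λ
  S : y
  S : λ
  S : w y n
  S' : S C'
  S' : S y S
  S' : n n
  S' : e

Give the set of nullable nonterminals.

Directly nullable (have an λ-production): C, C', T, S.
S' : S C' with every symbol nullable, so S' is nullable.

{ C, C', S, S', T }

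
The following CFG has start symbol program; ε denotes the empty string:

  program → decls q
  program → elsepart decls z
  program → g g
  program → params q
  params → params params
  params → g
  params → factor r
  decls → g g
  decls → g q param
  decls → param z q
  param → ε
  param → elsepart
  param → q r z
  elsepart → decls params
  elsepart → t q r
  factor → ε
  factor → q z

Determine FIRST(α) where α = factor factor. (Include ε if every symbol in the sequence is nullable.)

Add FIRST(factor)\{ε} = { q }; factor is nullable, continue.
Add FIRST(factor)\{ε} = { q }; factor is nullable, continue.
Every symbol is nullable, so include ε.

{ q, ε }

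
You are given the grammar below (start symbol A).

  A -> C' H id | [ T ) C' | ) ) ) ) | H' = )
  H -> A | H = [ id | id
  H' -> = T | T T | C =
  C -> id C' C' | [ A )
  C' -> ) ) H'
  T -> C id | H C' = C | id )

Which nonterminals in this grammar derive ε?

No nonterminal has an empty production or an RHS whose symbols are all nullable.

{ } (none)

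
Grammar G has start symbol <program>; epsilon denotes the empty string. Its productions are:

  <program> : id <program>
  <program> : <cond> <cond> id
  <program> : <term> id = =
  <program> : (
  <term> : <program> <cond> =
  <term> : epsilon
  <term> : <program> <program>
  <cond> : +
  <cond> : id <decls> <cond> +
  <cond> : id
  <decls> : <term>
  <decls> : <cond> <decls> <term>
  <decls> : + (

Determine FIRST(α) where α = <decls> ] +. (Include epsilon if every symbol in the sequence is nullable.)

{ (, +, ], id }

Add FIRST(<decls>)\{epsilon} = { (, +, id }; <decls> is nullable, continue.
] is a terminal; add {]} and stop.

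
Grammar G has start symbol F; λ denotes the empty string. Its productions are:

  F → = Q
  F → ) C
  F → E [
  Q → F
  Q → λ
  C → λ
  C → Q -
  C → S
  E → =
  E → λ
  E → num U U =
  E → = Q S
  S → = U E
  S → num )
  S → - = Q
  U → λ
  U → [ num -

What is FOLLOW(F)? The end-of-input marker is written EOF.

F is the start symbol, so EOF ∈ FOLLOW(F).
In Q → F: F is at the end, add FOLLOW(Q) = { EOF, -, =, [, num }.
Union: FOLLOW(F) = { EOF, -, =, [, num }.

{ EOF, -, =, [, num }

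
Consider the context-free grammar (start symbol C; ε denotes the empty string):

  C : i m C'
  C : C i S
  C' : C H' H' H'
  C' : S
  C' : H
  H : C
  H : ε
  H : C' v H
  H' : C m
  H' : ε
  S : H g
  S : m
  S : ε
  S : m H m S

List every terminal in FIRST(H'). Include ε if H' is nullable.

From H' : C m: add FIRST(C) = { i }.
H' : ε contributes ε.
Union: FIRST(H') = { i, ε }.

{ i, ε }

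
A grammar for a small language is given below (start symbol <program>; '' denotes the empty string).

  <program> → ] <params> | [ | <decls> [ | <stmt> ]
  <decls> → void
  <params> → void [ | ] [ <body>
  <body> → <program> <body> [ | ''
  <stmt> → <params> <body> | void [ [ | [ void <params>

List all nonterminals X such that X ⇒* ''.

{ <body> }

Directly nullable (have an ''-production): <body>.
No other nonterminal has a production whose RHS symbols are all nullable.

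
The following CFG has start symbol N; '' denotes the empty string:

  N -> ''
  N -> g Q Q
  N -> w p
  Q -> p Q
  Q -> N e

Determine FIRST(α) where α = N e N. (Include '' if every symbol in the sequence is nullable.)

Add FIRST(N)\{''} = { g, w }; N is nullable, continue.
e is a terminal; add {e} and stop.

{ e, g, w }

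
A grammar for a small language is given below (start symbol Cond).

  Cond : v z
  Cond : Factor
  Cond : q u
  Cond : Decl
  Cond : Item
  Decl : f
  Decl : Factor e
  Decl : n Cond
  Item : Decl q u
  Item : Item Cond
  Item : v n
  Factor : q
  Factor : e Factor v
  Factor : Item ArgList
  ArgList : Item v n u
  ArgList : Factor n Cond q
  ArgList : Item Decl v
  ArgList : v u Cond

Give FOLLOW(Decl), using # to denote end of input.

In Cond : Decl: Decl is at the end, add FOLLOW(Cond) = { #, e, f, n, q, v }.
In Item : Decl q u: add FIRST(q u) = { q }.
In ArgList : Item Decl v: add FIRST(v) = { v }.
Union: FOLLOW(Decl) = { #, e, f, n, q, v }.

{ #, e, f, n, q, v }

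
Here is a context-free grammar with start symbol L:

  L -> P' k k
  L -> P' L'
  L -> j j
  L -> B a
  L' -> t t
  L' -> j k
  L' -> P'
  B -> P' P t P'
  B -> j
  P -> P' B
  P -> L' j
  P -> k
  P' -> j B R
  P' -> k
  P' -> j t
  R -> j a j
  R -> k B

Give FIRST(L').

L' -> t t contributes {t}.
L' -> j k contributes {j}.
From L' -> P': add FIRST(P') = { j, k }.
Union: FIRST(L') = { j, k, t }.

{ j, k, t }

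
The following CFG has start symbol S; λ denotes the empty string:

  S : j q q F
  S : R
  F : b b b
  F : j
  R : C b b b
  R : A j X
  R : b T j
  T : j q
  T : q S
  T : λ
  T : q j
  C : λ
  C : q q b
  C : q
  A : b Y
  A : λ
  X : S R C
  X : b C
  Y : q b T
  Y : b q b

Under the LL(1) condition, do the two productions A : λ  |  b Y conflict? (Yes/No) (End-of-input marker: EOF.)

No

FIRST(λ) = { λ } and FIRST(b Y) = { b }.
The first is nullable but FOLLOW(A) = { j } is disjoint from FIRST of the second.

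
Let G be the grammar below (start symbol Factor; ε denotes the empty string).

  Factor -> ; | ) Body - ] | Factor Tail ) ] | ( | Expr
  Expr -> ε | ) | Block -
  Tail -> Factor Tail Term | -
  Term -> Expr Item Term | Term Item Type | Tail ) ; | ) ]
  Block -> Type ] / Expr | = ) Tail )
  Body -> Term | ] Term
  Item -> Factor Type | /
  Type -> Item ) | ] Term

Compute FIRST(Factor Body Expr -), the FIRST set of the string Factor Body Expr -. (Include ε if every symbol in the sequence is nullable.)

Add FIRST(Factor)\{ε} = { (, ), -, /, ;, =, ] }; Factor is nullable, continue.
Add FIRST(Body) = { (, ), -, /, ;, =, ] }; Body is not nullable, stop.

{ (, ), -, /, ;, =, ] }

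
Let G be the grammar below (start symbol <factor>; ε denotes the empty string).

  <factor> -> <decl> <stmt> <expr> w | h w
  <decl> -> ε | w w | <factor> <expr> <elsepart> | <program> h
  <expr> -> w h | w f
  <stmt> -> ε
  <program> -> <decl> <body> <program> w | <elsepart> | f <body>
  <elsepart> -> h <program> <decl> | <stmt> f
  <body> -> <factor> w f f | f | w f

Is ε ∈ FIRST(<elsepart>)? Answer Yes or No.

Nullable nonterminals: <decl>, <stmt>.
No production of <elsepart> has an RHS whose symbols are all nullable, so <elsepart> is not nullable.

No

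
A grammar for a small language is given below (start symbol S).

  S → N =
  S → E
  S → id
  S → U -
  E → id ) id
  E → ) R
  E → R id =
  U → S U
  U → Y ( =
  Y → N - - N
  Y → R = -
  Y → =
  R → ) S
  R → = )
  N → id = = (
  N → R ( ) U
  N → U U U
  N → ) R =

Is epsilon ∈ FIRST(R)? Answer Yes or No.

No nonterminal in this grammar is nullable.
No production of R has an RHS whose symbols are all nullable, so R is not nullable.

No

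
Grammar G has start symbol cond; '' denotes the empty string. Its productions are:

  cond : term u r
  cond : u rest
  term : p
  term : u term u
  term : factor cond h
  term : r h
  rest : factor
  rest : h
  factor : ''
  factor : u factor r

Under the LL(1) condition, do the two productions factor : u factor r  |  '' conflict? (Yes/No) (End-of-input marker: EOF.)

Yes

FIRST(u factor r) = { u } and FIRST('') = { '' }.
The second alternative is nullable and FOLLOW(factor) = { EOF, h, p, r, u } shares u with FIRST of the first — conflict.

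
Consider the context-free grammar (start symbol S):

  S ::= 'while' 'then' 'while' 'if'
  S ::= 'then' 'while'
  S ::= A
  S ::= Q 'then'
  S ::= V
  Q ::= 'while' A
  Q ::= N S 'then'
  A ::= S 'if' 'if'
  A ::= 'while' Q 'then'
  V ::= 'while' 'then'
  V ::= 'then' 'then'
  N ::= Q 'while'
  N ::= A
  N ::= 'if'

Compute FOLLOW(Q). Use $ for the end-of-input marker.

{ 'then', 'while' }

In S ::= Q 'then': add FIRST('then') = { 'then' }.
In A ::= 'while' Q 'then': add FIRST('then') = { 'then' }.
In N ::= Q 'while': add FIRST('while') = { 'while' }.
Union: FOLLOW(Q) = { 'then', 'while' }.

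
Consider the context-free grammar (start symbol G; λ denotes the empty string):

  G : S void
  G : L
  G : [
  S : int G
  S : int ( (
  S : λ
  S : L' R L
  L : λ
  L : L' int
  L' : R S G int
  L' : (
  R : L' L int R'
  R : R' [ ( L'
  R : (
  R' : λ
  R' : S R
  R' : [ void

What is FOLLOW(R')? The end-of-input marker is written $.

In R : L' L int R': R' is at the end, add FOLLOW(R) = { (, [, int, void }.
In R : R' [ ( L': add FIRST([ ( L') = { [ }.
Union: FOLLOW(R') = { (, [, int, void }.

{ (, [, int, void }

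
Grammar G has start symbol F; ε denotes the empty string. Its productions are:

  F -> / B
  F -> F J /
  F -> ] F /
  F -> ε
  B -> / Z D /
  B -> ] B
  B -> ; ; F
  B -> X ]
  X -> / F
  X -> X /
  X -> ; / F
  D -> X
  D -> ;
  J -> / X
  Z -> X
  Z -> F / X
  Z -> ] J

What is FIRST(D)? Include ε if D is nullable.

From D -> X: add FIRST(X) = { /, ; }.
D -> ; contributes {;}.
Union: FIRST(D) = { /, ; }.

{ /, ; }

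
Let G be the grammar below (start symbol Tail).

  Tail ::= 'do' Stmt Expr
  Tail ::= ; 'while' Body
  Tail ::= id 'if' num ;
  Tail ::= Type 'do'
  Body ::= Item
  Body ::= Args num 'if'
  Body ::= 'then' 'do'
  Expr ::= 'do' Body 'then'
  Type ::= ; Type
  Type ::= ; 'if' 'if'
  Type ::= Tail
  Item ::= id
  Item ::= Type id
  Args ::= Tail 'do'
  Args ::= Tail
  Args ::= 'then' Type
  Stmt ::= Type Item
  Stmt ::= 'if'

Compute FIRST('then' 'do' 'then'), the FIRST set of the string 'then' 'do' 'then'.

'then' is a terminal; add {'then'} and stop.

{ 'then' }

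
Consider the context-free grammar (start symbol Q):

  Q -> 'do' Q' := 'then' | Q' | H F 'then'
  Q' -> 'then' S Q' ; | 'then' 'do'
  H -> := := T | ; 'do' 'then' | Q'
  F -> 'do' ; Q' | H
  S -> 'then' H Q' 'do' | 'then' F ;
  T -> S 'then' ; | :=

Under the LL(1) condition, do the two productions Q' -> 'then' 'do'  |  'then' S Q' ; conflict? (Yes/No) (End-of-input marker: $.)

FIRST('then' 'do') = { 'then' } and FIRST('then' S Q' ;) = { 'then' }.
Both contain 'then', so the two alternatives are not disjoint — LL(1) conflict.

Yes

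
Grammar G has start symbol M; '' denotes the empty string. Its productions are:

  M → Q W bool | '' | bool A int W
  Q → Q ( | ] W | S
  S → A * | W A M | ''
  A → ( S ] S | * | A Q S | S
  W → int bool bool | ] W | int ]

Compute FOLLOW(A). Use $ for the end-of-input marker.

{ (, *, ], bool, int }

In M → bool A int W: add FIRST(int W) = { int }.
In S → A *: add FIRST(*) = { * }.
In S → W A M: add FIRST(M)\{''} = { (, *, ], bool, int }.
  Since M is nullable, also add FOLLOW(S) = { (, *, ], bool, int }.
In A → A Q S: add FIRST(Q S)\{''} = { (, *, ], int }.
  Since Q S is nullable, also add FOLLOW(A) = { (, *, ], bool, int }.
Union: FOLLOW(A) = { (, *, ], bool, int }.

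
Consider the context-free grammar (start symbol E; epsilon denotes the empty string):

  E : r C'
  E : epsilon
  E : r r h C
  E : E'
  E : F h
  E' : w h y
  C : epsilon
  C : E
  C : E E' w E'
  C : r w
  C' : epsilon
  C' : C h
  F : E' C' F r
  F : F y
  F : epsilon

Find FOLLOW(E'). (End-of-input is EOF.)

{ EOF, h, r, w, y }

In E : E': E' is at the end, add FOLLOW(E) = { EOF, h, w }.
In C : E E' w E': add FIRST(w E') = { w }.
In C : E E' w E': E' is at the end, add FOLLOW(C) = { EOF, h, w }.
In F : E' C' F r: add FIRST(C' F r) = { h, r, w, y }.
Union: FOLLOW(E') = { EOF, h, r, w, y }.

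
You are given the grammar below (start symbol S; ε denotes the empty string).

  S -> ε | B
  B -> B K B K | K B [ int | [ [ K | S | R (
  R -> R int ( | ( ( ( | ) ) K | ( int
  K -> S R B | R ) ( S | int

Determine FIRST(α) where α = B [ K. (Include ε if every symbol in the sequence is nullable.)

Add FIRST(B)\{ε} = { (, ), [, int }; B is nullable, continue.
[ is a terminal; add {[} and stop.

{ (, ), [, int }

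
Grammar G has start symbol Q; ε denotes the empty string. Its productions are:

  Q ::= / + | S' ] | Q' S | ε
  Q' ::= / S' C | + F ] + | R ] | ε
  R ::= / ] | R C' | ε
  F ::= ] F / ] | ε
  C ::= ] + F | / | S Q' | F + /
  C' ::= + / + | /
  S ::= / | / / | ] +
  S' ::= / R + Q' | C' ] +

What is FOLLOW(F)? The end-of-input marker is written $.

{ +, /, ] }

In Q' ::= + F ] +: add FIRST(] +) = { ] }.
In F ::= ] F / ]: add FIRST(/ ]) = { / }.
In C ::= ] + F: F is at the end, add FOLLOW(C) = { +, /, ] }.
In C ::= F + /: add FIRST(+ /) = { + }.
Union: FOLLOW(F) = { +, /, ] }.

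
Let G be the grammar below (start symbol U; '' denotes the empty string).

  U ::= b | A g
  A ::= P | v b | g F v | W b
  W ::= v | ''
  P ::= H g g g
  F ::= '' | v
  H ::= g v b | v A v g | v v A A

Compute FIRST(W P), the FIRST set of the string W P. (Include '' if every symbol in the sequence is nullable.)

{ g, v }

Add FIRST(W)\{''} = { v }; W is nullable, continue.
Add FIRST(P) = { g, v }; P is not nullable, stop.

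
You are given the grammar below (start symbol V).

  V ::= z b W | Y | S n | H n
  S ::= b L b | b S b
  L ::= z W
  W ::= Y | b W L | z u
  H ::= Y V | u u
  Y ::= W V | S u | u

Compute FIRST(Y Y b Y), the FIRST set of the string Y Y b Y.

{ b, u, z }

Add FIRST(Y) = { b, u, z }; Y is not nullable, stop.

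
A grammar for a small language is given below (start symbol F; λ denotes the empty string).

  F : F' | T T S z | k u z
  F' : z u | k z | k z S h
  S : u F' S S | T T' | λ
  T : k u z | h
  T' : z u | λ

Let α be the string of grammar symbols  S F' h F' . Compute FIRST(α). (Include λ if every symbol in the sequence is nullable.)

{ h, k, u, z }

Add FIRST(S)\{λ} = { h, k, u }; S is nullable, continue.
Add FIRST(F') = { k, z }; F' is not nullable, stop.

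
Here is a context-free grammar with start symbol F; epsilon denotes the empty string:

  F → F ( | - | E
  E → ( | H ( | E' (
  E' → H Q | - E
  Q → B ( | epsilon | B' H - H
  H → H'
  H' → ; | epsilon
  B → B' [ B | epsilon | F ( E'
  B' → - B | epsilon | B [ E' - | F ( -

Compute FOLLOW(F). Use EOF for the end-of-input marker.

F is the start symbol, so EOF ∈ FOLLOW(F).
In F → F (: add FIRST(() = { ( }.
In B → F ( E': add FIRST(( E') = { ( }.
In B' → F ( -: add FIRST(( -) = { ( }.
Union: FOLLOW(F) = { EOF, ( }.

{ EOF, ( }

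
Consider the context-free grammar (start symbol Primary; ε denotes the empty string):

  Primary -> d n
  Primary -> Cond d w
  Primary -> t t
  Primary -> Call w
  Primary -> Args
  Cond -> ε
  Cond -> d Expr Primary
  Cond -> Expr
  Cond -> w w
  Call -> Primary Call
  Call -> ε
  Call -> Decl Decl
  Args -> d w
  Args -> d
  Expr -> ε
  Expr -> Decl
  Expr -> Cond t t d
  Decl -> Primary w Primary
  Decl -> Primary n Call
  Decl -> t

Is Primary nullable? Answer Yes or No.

No

Nullable nonterminals: Call, Cond, Expr.
No production of Primary has an RHS whose symbols are all nullable, so Primary is not nullable.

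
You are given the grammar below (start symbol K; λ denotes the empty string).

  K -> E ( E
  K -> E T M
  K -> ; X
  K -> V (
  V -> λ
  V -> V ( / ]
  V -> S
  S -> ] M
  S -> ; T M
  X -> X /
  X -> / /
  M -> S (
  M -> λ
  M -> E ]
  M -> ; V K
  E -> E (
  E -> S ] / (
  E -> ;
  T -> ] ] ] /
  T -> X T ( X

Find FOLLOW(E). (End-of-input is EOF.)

{ EOF, (, /, ;, ] }

In K -> E ( E: add FIRST(( E) = { ( }.
In K -> E ( E: E is at the end, add FOLLOW(K) = { EOF, (, ;, ] }.
In K -> E T M: add FIRST(T M) = { /, ] }.
In M -> E ]: add FIRST(]) = { ] }.
In E -> E (: add FIRST(() = { ( }.
Union: FOLLOW(E) = { EOF, (, /, ;, ] }.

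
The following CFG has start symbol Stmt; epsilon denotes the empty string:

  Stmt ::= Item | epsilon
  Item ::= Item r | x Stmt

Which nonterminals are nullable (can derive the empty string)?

Directly nullable (have an epsilon-production): Stmt.
No other nonterminal has a production whose RHS symbols are all nullable.

{ Stmt }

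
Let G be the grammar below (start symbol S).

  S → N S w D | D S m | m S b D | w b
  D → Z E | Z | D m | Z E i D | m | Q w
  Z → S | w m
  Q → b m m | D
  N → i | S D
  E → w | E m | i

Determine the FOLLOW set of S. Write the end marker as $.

S is the start symbol, so $ ∈ FOLLOW(S).
In S → N S w D: add FIRST(w D) = { w }.
In S → D S m: add FIRST(m) = { m }.
In S → m S b D: add FIRST(b D) = { b }.
In Z → S: S is at the end, add FOLLOW(Z) = { $, b, i, m, w }.
In N → S D: add FIRST(D) = { b, i, m, w }.
Union: FOLLOW(S) = { $, b, i, m, w }.

{ $, b, i, m, w }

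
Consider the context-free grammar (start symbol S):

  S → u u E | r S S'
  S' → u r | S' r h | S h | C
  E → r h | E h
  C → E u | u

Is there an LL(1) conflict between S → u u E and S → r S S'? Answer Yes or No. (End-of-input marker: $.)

No

FIRST(u u E) = { u } and FIRST(r S S') = { r }.
The FIRST sets are disjoint and neither alternative is nullable — no conflict.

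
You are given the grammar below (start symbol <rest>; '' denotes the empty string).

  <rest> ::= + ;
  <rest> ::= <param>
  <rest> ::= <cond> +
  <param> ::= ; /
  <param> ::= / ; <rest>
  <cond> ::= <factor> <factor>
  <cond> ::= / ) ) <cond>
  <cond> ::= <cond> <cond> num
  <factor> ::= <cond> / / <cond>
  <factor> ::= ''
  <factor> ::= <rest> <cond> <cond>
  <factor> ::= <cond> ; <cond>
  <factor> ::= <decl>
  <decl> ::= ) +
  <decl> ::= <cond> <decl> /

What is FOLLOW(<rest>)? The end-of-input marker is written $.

{ $, ), +, /, ;, num }

<rest> is the start symbol, so $ ∈ FOLLOW(<rest>).
In <param> ::= / ; <rest>: <rest> is at the end, add FOLLOW(<param>) = { $, ), +, /, ;, num }.
In <factor> ::= <rest> <cond> <cond>: add FIRST(<cond> <cond>)\{''} = { ), +, /, ;, num }.
  Since <cond> <cond> is nullable, also add FOLLOW(<factor>) = { ), +, /, ;, num }.
Union: FOLLOW(<rest>) = { $, ), +, /, ;, num }.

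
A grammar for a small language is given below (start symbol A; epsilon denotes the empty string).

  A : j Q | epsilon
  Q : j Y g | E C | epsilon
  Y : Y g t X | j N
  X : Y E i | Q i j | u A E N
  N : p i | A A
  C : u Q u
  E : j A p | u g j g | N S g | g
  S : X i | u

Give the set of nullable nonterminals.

Directly nullable (have an epsilon-production): A, Q.
N : A A with every symbol nullable, so N is nullable.
No other nonterminal has a production whose RHS symbols are all nullable.

{ A, N, Q }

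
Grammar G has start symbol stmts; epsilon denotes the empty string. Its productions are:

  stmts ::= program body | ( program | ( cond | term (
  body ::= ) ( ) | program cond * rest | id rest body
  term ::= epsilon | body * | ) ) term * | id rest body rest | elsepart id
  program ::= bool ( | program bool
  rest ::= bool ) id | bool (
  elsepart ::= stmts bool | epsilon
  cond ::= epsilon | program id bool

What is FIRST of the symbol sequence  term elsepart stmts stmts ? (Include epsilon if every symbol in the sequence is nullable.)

{ (, ), bool, id }

Add FIRST(term)\{epsilon} = { (, ), bool, id }; term is nullable, continue.
Add FIRST(elsepart)\{epsilon} = { (, ), bool, id }; elsepart is nullable, continue.
Add FIRST(stmts) = { (, ), bool, id }; stmts is not nullable, stop.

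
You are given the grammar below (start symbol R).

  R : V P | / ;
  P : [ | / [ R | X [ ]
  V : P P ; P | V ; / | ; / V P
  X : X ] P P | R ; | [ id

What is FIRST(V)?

{ /, ;, [ }

From V : P P ; P: add FIRST(P) = { /, ;, [ }.
From V : V ; /: add FIRST(V) = { /, ;, [ }.
V : ; / V P contributes {;}.
Union: FIRST(V) = { /, ;, [ }.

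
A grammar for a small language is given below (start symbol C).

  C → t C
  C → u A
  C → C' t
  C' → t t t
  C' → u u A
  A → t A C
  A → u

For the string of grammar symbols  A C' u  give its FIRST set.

{ t, u }

Add FIRST(A) = { t, u }; A is not nullable, stop.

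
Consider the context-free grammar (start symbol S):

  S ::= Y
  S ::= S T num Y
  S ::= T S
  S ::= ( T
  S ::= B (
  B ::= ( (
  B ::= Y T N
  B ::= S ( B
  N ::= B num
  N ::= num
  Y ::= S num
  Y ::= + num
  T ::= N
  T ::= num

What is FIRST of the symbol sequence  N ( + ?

{ (, +, num }

Add FIRST(N) = { (, +, num }; N is not nullable, stop.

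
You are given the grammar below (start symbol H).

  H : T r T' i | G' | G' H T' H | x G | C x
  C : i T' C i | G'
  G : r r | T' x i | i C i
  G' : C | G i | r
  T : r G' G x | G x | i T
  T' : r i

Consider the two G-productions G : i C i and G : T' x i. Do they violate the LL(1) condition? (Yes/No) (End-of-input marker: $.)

No

FIRST(i C i) = { i } and FIRST(T' x i) = { r }.
The FIRST sets are disjoint and neither alternative is nullable — no conflict.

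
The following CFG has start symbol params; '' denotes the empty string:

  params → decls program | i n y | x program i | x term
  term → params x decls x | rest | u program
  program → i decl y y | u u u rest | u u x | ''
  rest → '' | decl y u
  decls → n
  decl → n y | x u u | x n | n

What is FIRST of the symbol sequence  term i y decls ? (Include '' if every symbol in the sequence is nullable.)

Add FIRST(term)\{''} = { i, n, u, x }; term is nullable, continue.
i is a terminal; add {i} and stop.

{ i, n, u, x }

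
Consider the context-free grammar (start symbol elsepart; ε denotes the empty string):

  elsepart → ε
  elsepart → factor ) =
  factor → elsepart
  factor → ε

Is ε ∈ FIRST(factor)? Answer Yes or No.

Yes

factor has an ε-production, so factor ⇒ ε.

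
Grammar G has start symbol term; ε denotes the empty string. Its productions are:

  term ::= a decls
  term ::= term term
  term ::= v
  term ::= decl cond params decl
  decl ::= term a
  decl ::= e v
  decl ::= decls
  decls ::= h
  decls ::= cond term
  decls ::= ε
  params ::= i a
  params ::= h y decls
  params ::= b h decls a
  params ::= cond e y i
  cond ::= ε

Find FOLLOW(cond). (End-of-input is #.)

{ a, b, e, h, i, v }

In term ::= decl cond params decl: add FIRST(params decl) = { b, e, h, i }.
In decls ::= cond term: add FIRST(term) = { a, b, e, h, i, v }.
In params ::= cond e y i: add FIRST(e y i) = { e }.
Union: FOLLOW(cond) = { a, b, e, h, i, v }.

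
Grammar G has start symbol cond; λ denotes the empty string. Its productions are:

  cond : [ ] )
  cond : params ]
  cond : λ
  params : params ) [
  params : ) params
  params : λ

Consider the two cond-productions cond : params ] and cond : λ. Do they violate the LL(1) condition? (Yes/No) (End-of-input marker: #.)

FIRST(params ]) = { ), ] } and FIRST(λ) = { λ }.
The second is nullable but FOLLOW(cond) = { # } is disjoint from FIRST of the first.

No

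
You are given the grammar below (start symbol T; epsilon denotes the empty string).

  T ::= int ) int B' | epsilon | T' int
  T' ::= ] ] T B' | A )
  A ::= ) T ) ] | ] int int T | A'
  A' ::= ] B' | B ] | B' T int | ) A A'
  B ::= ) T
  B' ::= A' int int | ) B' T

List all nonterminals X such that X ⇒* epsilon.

{ T }

Directly nullable (have an epsilon-production): T.
No other nonterminal has a production whose RHS symbols are all nullable.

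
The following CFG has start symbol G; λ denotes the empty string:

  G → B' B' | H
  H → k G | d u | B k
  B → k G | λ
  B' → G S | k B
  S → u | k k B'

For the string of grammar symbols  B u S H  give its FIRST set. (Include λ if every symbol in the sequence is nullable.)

{ k, u }

Add FIRST(B)\{λ} = { k }; B is nullable, continue.
u is a terminal; add {u} and stop.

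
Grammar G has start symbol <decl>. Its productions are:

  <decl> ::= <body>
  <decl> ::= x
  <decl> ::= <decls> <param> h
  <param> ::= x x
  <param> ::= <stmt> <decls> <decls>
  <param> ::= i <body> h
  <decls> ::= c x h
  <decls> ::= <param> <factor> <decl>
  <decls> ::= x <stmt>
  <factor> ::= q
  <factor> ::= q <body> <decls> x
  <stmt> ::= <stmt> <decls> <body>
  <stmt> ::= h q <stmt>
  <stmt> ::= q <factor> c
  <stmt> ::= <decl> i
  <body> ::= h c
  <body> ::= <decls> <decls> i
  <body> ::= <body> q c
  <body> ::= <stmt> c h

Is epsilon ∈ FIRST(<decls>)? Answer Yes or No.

No

No nonterminal in this grammar is nullable.
No production of <decls> has an RHS whose symbols are all nullable, so <decls> is not nullable.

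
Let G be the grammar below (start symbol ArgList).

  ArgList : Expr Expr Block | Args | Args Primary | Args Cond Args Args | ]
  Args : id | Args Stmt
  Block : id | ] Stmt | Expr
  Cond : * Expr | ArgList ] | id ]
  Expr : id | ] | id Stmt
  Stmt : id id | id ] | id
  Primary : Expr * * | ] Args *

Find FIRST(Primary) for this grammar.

{ ], id }

From Primary : Expr * *: add FIRST(Expr) = { ], id }.
Primary : ] Args * contributes {]}.
Union: FIRST(Primary) = { ], id }.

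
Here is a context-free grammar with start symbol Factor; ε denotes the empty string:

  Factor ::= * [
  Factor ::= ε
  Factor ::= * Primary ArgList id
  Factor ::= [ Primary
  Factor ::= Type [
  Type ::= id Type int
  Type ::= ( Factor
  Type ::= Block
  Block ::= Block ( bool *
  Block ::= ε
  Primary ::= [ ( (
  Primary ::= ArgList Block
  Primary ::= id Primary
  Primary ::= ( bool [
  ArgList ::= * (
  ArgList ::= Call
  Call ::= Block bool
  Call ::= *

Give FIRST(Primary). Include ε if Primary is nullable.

{ (, *, [, bool, id }

Primary ::= [ ( ( contributes {[}.
From Primary ::= ArgList Block: add FIRST(ArgList) = { (, *, bool }.
Primary ::= id Primary contributes {id}.
Primary ::= ( bool [ contributes {(}.
Union: FIRST(Primary) = { (, *, [, bool, id }.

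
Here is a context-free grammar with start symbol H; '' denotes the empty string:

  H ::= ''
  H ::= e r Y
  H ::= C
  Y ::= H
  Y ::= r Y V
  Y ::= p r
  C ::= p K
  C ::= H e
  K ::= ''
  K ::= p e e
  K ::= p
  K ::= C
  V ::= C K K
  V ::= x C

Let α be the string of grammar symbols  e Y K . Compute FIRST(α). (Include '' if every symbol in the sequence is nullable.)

{ e }

e is a terminal; add {e} and stop.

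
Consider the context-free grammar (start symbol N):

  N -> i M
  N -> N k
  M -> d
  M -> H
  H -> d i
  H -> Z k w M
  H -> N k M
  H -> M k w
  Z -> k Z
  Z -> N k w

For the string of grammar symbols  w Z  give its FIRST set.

w is a terminal; add {w} and stop.

{ w }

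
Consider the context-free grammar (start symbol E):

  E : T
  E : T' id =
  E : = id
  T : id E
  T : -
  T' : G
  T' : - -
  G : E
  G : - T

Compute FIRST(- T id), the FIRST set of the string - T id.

{ - }

- is a terminal; add {-} and stop.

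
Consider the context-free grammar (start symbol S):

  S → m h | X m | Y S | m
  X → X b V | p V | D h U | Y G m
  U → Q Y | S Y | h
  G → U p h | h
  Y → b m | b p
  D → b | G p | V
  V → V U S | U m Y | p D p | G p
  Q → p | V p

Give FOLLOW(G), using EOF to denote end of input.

In X → Y G m: add FIRST(m) = { m }.
In D → G p: add FIRST(p) = { p }.
In V → G p: add FIRST(p) = { p }.
Union: FOLLOW(G) = { m, p }.

{ m, p }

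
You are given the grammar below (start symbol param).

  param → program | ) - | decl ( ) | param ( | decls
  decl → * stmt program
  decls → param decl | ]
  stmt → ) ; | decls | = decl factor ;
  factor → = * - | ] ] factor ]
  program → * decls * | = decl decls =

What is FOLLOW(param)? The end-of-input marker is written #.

param is the start symbol, so # ∈ FOLLOW(param).
In param → param (: add FIRST(() = { ( }.
In decls → param decl: add FIRST(decl) = { * }.
Union: FOLLOW(param) = { #, (, * }.

{ #, (, * }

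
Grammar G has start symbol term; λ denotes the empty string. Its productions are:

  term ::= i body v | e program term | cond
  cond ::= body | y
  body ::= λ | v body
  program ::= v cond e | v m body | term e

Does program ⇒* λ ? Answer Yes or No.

No

Nullable nonterminals: body, cond, term.
No production of program has an RHS whose symbols are all nullable, so program is not nullable.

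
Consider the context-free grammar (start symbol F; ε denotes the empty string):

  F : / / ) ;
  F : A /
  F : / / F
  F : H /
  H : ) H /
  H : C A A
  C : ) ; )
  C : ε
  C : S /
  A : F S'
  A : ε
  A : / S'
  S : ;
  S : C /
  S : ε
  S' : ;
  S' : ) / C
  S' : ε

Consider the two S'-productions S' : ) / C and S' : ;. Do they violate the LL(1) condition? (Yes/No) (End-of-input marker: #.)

No

FIRST() / C) = { ) } and FIRST(;) = { ; }.
The FIRST sets are disjoint and neither alternative is nullable — no conflict.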